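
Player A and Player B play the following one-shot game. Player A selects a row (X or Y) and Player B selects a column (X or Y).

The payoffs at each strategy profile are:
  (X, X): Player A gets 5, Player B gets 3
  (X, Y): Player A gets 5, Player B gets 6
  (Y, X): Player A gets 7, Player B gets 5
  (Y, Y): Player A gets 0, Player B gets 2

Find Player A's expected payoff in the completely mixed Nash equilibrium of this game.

5

First find q, the probability Player B plays X, from Player A's indifference between X and Y: 5q + 5(1−q) = 7q, giving q = 5/7.
Since Player A is indifferent in equilibrium, Player A's expected payoff equals the payoff from either row against (5/7, 2/7). Using X: 5(5/7) + 5(2/7) = 5.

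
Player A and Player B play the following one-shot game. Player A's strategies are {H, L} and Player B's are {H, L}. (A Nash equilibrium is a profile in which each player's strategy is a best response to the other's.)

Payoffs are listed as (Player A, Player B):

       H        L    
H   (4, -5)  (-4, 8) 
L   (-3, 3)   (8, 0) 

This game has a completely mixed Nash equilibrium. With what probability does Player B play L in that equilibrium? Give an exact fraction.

7/19

Let y be the probability that Player B plays H. In a completely mixed equilibrium, Player A must be indifferent between H and L.
Player A's expected payoff from H is 4y − 4(1−y); from L it is −3y + 8(1−y).
Setting these equal: 8y − 4 = −11y + 8, so y = 12/19.
Therefore Player B plays L with probability 1 − 12/19 = 7/19.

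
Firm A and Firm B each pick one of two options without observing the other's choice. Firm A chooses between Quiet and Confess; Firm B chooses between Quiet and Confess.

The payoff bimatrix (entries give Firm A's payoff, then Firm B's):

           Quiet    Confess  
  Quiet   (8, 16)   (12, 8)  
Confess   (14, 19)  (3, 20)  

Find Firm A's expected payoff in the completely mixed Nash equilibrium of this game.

First find q, the probability Firm B plays Quiet, from Firm A's indifference between Quiet and Confess: 8q + 12(1−q) = 14q + 3(1−q), giving q = 3/5.
Since Firm A is indifferent in equilibrium, Firm A's expected payoff equals the payoff from either row against (3/5, 2/5). Using Quiet: 8(3/5) + 12(2/5) = 48/5.

48/5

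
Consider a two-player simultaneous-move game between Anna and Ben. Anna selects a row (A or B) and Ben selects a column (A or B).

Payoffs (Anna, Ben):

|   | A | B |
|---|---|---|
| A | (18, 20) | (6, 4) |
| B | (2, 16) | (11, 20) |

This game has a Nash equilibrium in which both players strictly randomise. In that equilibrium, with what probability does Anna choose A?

1/5

Let p be the probability that Anna plays A. In a completely mixed equilibrium, Ben must be indifferent between A and B.
Ben's expected payoff from A is 20p + 16(1−p); from B it is 4p + 20(1−p).
Setting these equal: 4p + 16 = −16p + 20, so p = 1/5.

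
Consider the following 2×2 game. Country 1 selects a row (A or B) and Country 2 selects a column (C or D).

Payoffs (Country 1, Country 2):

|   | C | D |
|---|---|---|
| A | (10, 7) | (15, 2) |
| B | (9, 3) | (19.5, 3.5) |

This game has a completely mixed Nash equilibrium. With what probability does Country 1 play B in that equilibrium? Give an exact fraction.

Let p be the probability that Country 1 plays A. In a completely mixed equilibrium, Country 2 must be indifferent between C and D.
Country 2's expected payoff from C is 7p + 3(1−p); from D it is 2p + 3.5(1−p).
Setting these equal: 4p + 3 = −1.5p + 3.5, so p = 1/11.
Therefore Country 1 plays B with probability 1 − 1/11 = 10/11.

10/11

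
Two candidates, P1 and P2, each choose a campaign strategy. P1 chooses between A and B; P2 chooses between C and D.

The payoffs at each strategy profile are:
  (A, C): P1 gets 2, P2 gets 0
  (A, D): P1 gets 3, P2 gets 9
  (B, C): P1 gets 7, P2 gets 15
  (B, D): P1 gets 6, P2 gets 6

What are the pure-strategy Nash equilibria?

(B, C)

(A, C): P1 prefers B (7 > 2); P2 prefers D (9 > 0) — not an equilibrium.
(A, D): P1 prefers B (6 > 3) — not an equilibrium.
(B, C): P1 gets 7 ≥ 2 from A, and P2 gets 15 ≥ 6 from D — Nash equilibrium.
(B, D): P2 prefers C (15 > 6) — not an equilibrium.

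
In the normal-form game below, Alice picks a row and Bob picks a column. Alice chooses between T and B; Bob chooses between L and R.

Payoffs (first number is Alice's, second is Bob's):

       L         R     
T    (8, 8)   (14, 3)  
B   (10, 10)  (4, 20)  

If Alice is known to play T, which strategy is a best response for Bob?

L

Against T, Bob earns 8 from L and 3 from R.
So L is the best response.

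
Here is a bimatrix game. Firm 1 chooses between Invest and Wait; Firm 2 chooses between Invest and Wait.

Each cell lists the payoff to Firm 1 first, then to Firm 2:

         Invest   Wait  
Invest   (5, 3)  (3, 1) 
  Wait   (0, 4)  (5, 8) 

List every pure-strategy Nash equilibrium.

(Invest, Invest) and (Wait, Wait)

(Invest, Invest): Firm 1 gets 5 ≥ 0 from Wait, and Firm 2 gets 3 ≥ 1 from Wait — Nash equilibrium.
(Invest, Wait): Firm 1 prefers Wait (5 > 3); Firm 2 prefers Invest (3 > 1) — not an equilibrium.
(Wait, Invest): Firm 1 prefers Invest (5 > 0); Firm 2 prefers Wait (8 > 4) — not an equilibrium.
(Wait, Wait): Firm 1 gets 5 ≥ 3 from Invest, and Firm 2 gets 8 ≥ 4 from Invest — Nash equilibrium.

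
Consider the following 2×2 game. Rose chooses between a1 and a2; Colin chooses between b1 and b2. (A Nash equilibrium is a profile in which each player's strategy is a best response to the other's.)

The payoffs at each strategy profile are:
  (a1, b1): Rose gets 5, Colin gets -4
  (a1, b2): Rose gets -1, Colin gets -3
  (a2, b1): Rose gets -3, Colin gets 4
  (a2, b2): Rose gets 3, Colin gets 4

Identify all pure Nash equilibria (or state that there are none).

(a1, b1): Colin prefers b2 (-3 > -4) — not an equilibrium.
(a1, b2): Rose prefers a2 (3 > -1) — not an equilibrium.
(a2, b1): Rose prefers a1 (5 > -3) — not an equilibrium.
(a2, b2): Rose gets 3 ≥ -1 from a1, and Colin gets 4 ≥ 4 from b1 — Nash equilibrium.

(a2, b2)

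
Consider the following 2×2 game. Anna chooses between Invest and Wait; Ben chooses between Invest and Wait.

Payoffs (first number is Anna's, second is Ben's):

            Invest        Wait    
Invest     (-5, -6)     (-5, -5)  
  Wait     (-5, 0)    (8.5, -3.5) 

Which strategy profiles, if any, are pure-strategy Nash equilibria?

(Wait, Invest)

(Invest, Invest): Ben prefers Wait (-5 > -6) — not an equilibrium.
(Invest, Wait): Anna prefers Wait (8.5 > -5) — not an equilibrium.
(Wait, Invest): Anna gets -5 ≥ -5 from Invest, and Ben gets 0 ≥ -3.5 from Wait — Nash equilibrium.
(Wait, Wait): Ben prefers Invest (0 > -3.5) — not an equilibrium.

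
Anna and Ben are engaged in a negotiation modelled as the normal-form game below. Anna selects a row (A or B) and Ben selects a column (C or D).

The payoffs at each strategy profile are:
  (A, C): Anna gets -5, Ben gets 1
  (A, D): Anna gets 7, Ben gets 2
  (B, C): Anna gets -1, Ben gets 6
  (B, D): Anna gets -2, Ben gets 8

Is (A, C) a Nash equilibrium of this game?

No

At (A, C), Anna earns -5; switching to B would give -1, so Anna would deviate.
Ben earns 1; switching to D would give 2, so Ben would deviate.
Since at least one player can profitably deviate, this is not a Nash equilibrium.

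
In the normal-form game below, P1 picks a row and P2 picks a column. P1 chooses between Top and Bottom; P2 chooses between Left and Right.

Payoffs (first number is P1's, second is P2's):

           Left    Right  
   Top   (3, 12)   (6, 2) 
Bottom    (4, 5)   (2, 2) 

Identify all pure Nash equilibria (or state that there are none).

(Bottom, Left)

(Top, Left): P1 prefers Bottom (4 > 3) — not an equilibrium.
(Top, Right): P2 prefers Left (12 > 2) — not an equilibrium.
(Bottom, Left): P1 gets 4 ≥ 3 from Top, and P2 gets 5 ≥ 2 from Right — Nash equilibrium.
(Bottom, Right): P1 prefers Top (6 > 2); P2 prefers Left (5 > 2) — not an equilibrium.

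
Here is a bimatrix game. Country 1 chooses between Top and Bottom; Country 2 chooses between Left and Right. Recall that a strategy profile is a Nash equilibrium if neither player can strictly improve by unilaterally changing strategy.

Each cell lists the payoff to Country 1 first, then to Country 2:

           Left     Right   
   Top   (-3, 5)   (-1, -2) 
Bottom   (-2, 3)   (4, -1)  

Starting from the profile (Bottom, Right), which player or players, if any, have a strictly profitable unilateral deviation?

Country 1 at (Bottom, Right) earns 4; deviating to Top yields -1 — not better.
Country 2 earns -1; deviating to Left yields 3 — a strict improvement.
Only Country 2 has a strictly profitable deviation.

Country 2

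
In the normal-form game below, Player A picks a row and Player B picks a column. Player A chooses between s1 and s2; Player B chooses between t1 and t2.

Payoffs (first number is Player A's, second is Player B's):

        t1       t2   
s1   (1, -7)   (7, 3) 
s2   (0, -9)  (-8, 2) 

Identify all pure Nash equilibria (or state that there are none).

(s1, t1): Player B prefers t2 (3 > -7) — not an equilibrium.
(s1, t2): Player A gets 7 ≥ -8 from s2, and Player B gets 3 ≥ -7 from t1 — Nash equilibrium.
(s2, t1): Player A prefers s1 (1 > 0); Player B prefers t2 (2 > -9) — not an equilibrium.
(s2, t2): Player A prefers s1 (7 > -8) — not an equilibrium.

(s1, t2)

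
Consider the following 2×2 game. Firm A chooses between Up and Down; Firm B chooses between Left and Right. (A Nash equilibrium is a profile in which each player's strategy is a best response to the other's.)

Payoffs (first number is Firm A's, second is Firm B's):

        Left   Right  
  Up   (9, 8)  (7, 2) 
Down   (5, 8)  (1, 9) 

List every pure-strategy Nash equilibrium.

(Up, Left): Firm A gets 9 ≥ 5 from Down, and Firm B gets 8 ≥ 2 from Right — Nash equilibrium.
(Up, Right): Firm B prefers Left (8 > 2) — not an equilibrium.
(Down, Left): Firm A prefers Up (9 > 5); Firm B prefers Right (9 > 8) — not an equilibrium.
(Down, Right): Firm A prefers Up (7 > 1) — not an equilibrium.

(Up, Left)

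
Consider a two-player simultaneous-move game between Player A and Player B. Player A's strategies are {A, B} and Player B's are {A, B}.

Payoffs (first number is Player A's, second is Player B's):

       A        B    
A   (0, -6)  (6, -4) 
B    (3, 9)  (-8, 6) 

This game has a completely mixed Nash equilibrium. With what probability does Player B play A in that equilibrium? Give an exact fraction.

Let q be the probability that Player B plays A. In a completely mixed equilibrium, Player A must be indifferent between A and B.
Player A's expected payoff from A is 6(1−q); from B it is 3q − 8(1−q).
Setting these equal: −6q + 6 = 11q − 8, so q = 14/17.

14/17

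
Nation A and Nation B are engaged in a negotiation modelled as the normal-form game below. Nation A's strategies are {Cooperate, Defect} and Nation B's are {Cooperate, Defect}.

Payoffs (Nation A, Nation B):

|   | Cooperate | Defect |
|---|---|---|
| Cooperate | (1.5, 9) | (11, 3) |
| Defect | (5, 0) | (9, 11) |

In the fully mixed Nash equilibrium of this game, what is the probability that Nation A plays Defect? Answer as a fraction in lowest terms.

6/17

Let p be the probability that Nation A plays Cooperate. In a completely mixed equilibrium, Nation B must be indifferent between Cooperate and Defect.
Nation B's expected payoff from Cooperate is 9p; from Defect it is 3p + 11(1−p).
Setting these equal: 9p = −8p + 11, so p = 11/17.
Therefore Nation A plays Defect with probability 1 − 11/17 = 6/17.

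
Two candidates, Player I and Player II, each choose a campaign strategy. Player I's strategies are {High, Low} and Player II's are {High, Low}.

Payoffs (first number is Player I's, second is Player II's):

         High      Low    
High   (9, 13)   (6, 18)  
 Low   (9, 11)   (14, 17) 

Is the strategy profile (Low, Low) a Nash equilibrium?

At (Low, Low), Player I earns 14; switching to High would give 6, so Player I has no profitable deviation.
Player II earns 17; switching to High would give 11, so Player II has no profitable deviation.
Neither player can gain by a unilateral deviation, so this profile is a Nash equilibrium.

Yes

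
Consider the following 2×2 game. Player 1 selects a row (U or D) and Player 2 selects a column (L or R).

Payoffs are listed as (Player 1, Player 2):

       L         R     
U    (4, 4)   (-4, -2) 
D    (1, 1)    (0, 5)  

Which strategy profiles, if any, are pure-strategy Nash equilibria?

(U, L): Player 1 gets 4 ≥ 1 from D, and Player 2 gets 4 ≥ -2 from R — Nash equilibrium.
(U, R): Player 1 prefers D (0 > -4); Player 2 prefers L (4 > -2) — not an equilibrium.
(D, L): Player 1 prefers U (4 > 1); Player 2 prefers R (5 > 1) — not an equilibrium.
(D, R): Player 1 gets 0 ≥ -4 from U, and Player 2 gets 5 ≥ 1 from L — Nash equilibrium.

(U, L) and (D, R)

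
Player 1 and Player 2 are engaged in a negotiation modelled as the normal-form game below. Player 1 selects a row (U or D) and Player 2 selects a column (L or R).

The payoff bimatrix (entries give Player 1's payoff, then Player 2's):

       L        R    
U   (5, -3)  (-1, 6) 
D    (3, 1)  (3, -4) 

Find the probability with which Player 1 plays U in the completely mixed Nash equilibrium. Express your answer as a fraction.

Let r be the probability that Player 1 plays U. In a completely mixed equilibrium, Player 2 must be indifferent between L and R.
Player 2's expected payoff from L is −3r + (1−r); from R it is 6r − 4(1−r).
Setting these equal: −4r + 1 = 10r − 4, so r = 5/14.

5/14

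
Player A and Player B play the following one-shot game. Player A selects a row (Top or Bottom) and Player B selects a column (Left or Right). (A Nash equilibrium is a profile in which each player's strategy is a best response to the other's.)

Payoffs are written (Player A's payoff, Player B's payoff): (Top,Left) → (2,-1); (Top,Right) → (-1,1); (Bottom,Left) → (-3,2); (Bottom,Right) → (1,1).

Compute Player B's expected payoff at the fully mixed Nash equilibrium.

First find p, the probability Player A plays Top, from Player B's indifference between Left and Right: −p + 2(1−p) = p + (1−p), giving p = 1/3.
Since Player B is indifferent in equilibrium, Player B's expected payoff equals the payoff from either column against (1/3, 2/3). Using Left: −(1/3) + 2(2/3) = 1.

1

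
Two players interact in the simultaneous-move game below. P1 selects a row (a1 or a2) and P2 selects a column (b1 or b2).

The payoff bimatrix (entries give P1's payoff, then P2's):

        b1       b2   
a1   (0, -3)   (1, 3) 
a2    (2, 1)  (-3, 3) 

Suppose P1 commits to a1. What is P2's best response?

b2

Against a1, P2 earns -3 from b1 and 3 from b2.
So b2 is the best response.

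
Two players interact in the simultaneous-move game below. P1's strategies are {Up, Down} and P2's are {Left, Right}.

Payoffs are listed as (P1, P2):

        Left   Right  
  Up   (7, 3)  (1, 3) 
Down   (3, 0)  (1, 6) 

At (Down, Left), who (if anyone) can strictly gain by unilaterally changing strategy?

P1 at (Down, Left) earns 3; deviating to Up yields 7 — a strict improvement.
P2 earns 0; deviating to Right yields 6 — a strict improvement.
Both P1 and P2 have strictly profitable deviations.

Both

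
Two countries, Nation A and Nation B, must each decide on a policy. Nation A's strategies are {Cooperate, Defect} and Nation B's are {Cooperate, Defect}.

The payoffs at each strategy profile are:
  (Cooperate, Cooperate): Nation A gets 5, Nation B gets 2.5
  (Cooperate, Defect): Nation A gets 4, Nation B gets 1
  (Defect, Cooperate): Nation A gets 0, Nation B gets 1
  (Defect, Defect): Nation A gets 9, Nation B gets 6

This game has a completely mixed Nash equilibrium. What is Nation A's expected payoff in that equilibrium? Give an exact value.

First find q, the probability Nation B plays Cooperate, from Nation A's indifference between Cooperate and Defect: 5q + 4(1−q) = 9(1−q), giving q = 1/2.
Since Nation A is indifferent in equilibrium, Nation A's expected payoff equals the payoff from either row against (1/2, 1/2). Using Cooperate: 5(1/2) + 4(1/2) = 9/2.

9/2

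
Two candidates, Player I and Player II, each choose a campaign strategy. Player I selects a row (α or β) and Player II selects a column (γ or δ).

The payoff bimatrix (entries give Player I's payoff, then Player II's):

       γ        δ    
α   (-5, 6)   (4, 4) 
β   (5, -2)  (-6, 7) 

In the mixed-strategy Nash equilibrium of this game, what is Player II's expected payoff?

50/11

First find x, the probability Player I plays α, from Player II's indifference between γ and δ: 6x − 2(1−x) = 4x + 7(1−x), giving x = 9/11.
Since Player II is indifferent in equilibrium, Player II's expected payoff equals the payoff from either column against (9/11, 2/11). Using γ: 6(9/11) − 2(2/11) = 50/11.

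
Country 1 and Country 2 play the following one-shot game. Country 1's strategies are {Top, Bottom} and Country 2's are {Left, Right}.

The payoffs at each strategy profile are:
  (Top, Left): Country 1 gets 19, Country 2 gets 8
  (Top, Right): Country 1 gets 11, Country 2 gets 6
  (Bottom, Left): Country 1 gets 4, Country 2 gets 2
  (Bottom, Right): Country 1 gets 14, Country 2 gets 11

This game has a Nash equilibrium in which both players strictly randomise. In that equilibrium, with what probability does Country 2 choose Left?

1/6

Let q be the probability that Country 2 plays Left. In a completely mixed equilibrium, Country 1 must be indifferent between Top and Bottom.
Country 1's expected payoff from Top is 19q + 11(1−q); from Bottom it is 4q + 14(1−q).
Setting these equal: 8q + 11 = −10q + 14, so q = 1/6.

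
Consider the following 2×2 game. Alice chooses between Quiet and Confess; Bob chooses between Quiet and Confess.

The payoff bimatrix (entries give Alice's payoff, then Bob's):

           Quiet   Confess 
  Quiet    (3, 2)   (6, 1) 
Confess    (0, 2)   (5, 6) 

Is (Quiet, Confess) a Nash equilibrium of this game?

At (Quiet, Confess), Alice earns 6; switching to Confess would give 5, so Alice has no profitable deviation.
Bob earns 1; switching to Quiet would give 2, so Bob would deviate.
Since at least one player can profitably deviate, this is not a Nash equilibrium.

No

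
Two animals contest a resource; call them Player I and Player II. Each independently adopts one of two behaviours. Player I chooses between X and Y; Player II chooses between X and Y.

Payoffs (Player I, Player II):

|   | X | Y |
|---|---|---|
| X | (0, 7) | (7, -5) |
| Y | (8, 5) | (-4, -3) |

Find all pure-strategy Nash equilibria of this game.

(X, X): Player I prefers Y (8 > 0) — not an equilibrium.
(X, Y): Player II prefers X (7 > -5) — not an equilibrium.
(Y, X): Player I gets 8 ≥ 0 from X, and Player II gets 5 ≥ -3 from Y — Nash equilibrium.
(Y, Y): Player I prefers X (7 > -4); Player II prefers X (5 > -3) — not an equilibrium.

(Y, X)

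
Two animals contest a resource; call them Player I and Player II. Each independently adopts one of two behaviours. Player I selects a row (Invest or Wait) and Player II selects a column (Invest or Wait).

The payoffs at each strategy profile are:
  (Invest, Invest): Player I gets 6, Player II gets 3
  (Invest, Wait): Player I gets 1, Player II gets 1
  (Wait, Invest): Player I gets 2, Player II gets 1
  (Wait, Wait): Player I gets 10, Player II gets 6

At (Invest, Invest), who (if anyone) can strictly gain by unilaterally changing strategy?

Player I at (Invest, Invest) earns 6; deviating to Wait yields 2 — not better.
Player II earns 3; deviating to Wait yields 1 — not better.
Neither player can strictly improve; the profile is a Nash equilibrium.

Neither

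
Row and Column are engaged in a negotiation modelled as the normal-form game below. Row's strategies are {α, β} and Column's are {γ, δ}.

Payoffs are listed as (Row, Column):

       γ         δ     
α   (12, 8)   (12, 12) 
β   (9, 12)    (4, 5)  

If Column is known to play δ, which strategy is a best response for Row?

Against δ, Row earns 12 from α and 4 from β.
So α is the best response.

α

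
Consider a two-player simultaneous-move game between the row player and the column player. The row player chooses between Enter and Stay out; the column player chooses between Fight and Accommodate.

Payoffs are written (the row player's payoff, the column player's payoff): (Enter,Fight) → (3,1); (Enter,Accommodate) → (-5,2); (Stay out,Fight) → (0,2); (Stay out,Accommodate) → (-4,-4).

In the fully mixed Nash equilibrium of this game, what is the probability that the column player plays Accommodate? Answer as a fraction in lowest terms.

3/4

Let c be the probability that the column player plays Fight. In a completely mixed equilibrium, the row player must be indifferent between Enter and Stay out.
The row player's expected payoff from Enter is 3c − 5(1−c); from Stay out it is −4(1−c).
Setting these equal: 8c − 5 = 4c − 4, so c = 1/4.
Therefore the column player plays Accommodate with probability 1 − 1/4 = 3/4.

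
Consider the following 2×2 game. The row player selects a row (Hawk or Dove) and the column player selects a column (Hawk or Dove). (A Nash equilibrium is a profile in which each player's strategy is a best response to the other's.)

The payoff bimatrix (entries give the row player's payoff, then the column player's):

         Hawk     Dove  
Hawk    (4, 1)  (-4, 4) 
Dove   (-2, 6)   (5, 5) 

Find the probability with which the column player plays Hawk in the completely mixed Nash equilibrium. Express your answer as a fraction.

Let c be the probability that the column player plays Hawk. In a completely mixed equilibrium, the row player must be indifferent between Hawk and Dove.
The row player's expected payoff from Hawk is 4c − 4(1−c); from Dove it is −2c + 5(1−c).
Setting these equal: 8c − 4 = −7c + 5, so c = 3/5.

3/5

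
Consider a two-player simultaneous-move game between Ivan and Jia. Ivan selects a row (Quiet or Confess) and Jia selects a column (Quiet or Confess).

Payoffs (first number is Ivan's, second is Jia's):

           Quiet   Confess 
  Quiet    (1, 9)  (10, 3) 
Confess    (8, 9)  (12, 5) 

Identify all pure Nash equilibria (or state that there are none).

(Quiet, Quiet): Ivan prefers Confess (8 > 1) — not an equilibrium.
(Quiet, Confess): Ivan prefers Confess (12 > 10); Jia prefers Quiet (9 > 3) — not an equilibrium.
(Confess, Quiet): Ivan gets 8 ≥ 1 from Quiet, and Jia gets 9 ≥ 5 from Confess — Nash equilibrium.
(Confess, Confess): Jia prefers Quiet (9 > 5) — not an equilibrium.

(Confess, Quiet)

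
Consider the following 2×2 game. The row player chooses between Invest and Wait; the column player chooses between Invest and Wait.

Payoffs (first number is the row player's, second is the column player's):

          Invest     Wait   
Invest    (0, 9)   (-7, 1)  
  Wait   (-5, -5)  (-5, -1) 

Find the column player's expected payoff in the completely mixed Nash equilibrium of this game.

First find p, the probability the row player plays Invest, from the column player's indifference between Invest and Wait: 9p − 5(1−p) = p − (1−p), giving p = 1/3.
Since the column player is indifferent in equilibrium, the column player's expected payoff equals the payoff from either column against (1/3, 2/3). Using Invest: 9(1/3) − 5(2/3) = -1/3.

-1/3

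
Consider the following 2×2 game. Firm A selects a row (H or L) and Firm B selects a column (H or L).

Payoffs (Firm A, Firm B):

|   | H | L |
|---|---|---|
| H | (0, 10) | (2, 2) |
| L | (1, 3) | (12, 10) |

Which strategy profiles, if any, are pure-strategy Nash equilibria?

(L, L)

(H, H): Firm A prefers L (1 > 0) — not an equilibrium.
(H, L): Firm A prefers L (12 > 2); Firm B prefers H (10 > 2) — not an equilibrium.
(L, H): Firm B prefers L (10 > 3) — not an equilibrium.
(L, L): Firm A gets 12 ≥ 2 from H, and Firm B gets 10 ≥ 3 from H — Nash equilibrium.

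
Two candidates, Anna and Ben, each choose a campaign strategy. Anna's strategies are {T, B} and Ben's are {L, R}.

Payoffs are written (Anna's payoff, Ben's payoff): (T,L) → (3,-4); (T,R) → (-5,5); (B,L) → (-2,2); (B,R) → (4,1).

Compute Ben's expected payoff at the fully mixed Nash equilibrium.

7/5

First find x, the probability Anna plays T, from Ben's indifference between L and R: −4x + 2(1−x) = 5x + (1−x), giving x = 1/10.
Since Ben is indifferent in equilibrium, Ben's expected payoff equals the payoff from either column against (1/10, 9/10). Using L: −4(1/10) + 2(9/10) = 7/5.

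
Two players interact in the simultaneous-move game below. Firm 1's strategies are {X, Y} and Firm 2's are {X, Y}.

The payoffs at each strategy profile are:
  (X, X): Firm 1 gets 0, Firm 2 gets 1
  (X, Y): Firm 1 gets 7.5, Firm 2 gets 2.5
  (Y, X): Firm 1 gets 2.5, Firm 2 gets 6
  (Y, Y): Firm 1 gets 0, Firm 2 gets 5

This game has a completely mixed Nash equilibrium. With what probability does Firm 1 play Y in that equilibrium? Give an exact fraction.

Let p be the probability that Firm 1 plays X. In a completely mixed equilibrium, Firm 2 must be indifferent between X and Y.
Firm 2's expected payoff from X is p + 6(1−p); from Y it is 2.5p + 5(1−p).
Setting these equal: −5p + 6 = −2.5p + 5, so p = 2/5.
Therefore Firm 1 plays Y with probability 1 − 2/5 = 3/5.

3/5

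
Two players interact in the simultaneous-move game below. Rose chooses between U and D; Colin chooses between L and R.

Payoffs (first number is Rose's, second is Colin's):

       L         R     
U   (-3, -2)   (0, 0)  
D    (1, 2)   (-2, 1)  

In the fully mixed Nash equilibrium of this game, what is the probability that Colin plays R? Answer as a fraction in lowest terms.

Let c be the probability that Colin plays L. In a completely mixed equilibrium, Rose must be indifferent between U and D.
Rose's expected payoff from U is −3c; from D it is c − 2(1−c).
Setting these equal: −3c = 3c − 2, so c = 1/3.
Therefore Colin plays R with probability 1 − 1/3 = 2/3.

2/3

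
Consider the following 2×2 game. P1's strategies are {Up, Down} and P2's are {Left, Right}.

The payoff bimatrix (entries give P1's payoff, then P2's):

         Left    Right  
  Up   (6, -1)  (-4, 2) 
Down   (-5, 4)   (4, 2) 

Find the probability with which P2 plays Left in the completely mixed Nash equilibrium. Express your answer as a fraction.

8/19

Let y be the probability that P2 plays Left. In a completely mixed equilibrium, P1 must be indifferent between Up and Down.
P1's expected payoff from Up is 6y − 4(1−y); from Down it is −5y + 4(1−y).
Setting these equal: 10y − 4 = −9y + 4, so y = 8/19.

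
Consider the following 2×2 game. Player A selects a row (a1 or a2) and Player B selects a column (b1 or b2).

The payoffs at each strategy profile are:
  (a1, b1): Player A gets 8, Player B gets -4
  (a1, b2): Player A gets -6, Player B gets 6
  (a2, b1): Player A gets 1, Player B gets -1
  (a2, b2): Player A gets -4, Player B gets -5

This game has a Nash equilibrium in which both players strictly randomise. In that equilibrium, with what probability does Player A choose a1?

Let r be the probability that Player A plays a1. In a completely mixed equilibrium, Player B must be indifferent between b1 and b2.
Player B's expected payoff from b1 is −4r − (1−r); from b2 it is 6r − 5(1−r).
Setting these equal: −3r − 1 = 11r − 5, so r = 2/7.

2/7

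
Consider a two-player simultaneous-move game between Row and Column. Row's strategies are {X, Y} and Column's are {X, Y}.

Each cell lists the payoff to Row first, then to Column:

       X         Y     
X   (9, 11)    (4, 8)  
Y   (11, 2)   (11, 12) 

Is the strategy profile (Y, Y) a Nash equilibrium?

At (Y, Y), Row earns 11; switching to X would give 4, so Row has no profitable deviation.
Column earns 12; switching to X would give 2, so Column has no profitable deviation.
Neither player can gain by a unilateral deviation, so this profile is a Nash equilibrium.

Yes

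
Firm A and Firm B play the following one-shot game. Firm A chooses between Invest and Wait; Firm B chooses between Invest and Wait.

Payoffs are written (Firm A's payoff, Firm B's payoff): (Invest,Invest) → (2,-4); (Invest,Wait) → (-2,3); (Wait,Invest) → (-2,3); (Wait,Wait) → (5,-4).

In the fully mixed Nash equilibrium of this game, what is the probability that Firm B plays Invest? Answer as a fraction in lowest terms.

Let q be the probability that Firm B plays Invest. In a completely mixed equilibrium, Firm A must be indifferent between Invest and Wait.
Firm A's expected payoff from Invest is 2q − 2(1−q); from Wait it is −2q + 5(1−q).
Setting these equal: 4q − 2 = −7q + 5, so q = 7/11.

7/11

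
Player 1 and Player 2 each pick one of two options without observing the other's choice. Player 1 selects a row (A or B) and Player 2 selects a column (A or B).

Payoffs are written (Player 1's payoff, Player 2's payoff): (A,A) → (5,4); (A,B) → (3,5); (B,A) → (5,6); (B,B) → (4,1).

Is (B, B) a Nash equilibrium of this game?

No

At (B, B), Player 1 earns 4; switching to A would give 3, so Player 1 has no profitable deviation.
Player 2 earns 1; switching to A would give 6, so Player 2 would deviate.
Since at least one player can profitably deviate, this is not a Nash equilibrium.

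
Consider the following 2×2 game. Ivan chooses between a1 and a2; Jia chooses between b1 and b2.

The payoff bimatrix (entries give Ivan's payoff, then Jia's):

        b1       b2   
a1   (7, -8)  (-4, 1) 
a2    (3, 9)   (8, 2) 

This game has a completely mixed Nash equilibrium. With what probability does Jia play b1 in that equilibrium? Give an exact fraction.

Let y be the probability that Jia plays b1. In a completely mixed equilibrium, Ivan must be indifferent between a1 and a2.
Ivan's expected payoff from a1 is 7y − 4(1−y); from a2 it is 3y + 8(1−y).
Setting these equal: 11y − 4 = −5y + 8, so y = 3/4.

3/4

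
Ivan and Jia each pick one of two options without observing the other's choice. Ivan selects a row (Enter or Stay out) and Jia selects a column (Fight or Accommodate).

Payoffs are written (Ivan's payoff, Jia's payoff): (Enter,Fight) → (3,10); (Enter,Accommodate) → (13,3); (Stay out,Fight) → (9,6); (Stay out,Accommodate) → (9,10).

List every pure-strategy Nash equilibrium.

(Enter, Fight): Ivan prefers Stay out (9 > 3) — not an equilibrium.
(Enter, Accommodate): Jia prefers Fight (10 > 3) — not an equilibrium.
(Stay out, Fight): Jia prefers Accommodate (10 > 6) — not an equilibrium.
(Stay out, Accommodate): Ivan prefers Enter (13 > 9) — not an equilibrium.

none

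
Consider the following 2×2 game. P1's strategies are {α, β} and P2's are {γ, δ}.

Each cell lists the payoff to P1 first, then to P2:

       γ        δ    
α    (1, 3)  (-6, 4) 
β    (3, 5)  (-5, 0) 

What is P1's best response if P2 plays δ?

β

Against δ, P1 earns -6 from α and -5 from β.
So β is the best response.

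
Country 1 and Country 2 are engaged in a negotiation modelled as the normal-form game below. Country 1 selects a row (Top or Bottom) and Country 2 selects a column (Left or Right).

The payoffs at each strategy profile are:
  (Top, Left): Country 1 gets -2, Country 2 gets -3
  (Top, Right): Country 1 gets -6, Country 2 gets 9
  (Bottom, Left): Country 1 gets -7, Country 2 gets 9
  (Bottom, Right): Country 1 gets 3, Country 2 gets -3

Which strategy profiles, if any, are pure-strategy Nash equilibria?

(Top, Left): Country 2 prefers Right (9 > -3) — not an equilibrium.
(Top, Right): Country 1 prefers Bottom (3 > -6) — not an equilibrium.
(Bottom, Left): Country 1 prefers Top (-2 > -7) — not an equilibrium.
(Bottom, Right): Country 2 prefers Left (9 > -3) — not an equilibrium.

none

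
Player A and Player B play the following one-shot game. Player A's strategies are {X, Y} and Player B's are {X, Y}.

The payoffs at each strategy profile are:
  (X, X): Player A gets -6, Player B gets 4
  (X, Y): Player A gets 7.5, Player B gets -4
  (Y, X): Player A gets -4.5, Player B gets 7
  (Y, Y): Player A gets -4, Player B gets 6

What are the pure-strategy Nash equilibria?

(X, X): Player A prefers Y (-4.5 > -6) — not an equilibrium.
(X, Y): Player B prefers X (4 > -4) — not an equilibrium.
(Y, X): Player A gets -4.5 ≥ -6 from X, and Player B gets 7 ≥ 6 from Y — Nash equilibrium.
(Y, Y): Player A prefers X (7.5 > -4); Player B prefers X (7 > 6) — not an equilibrium.

(Y, X)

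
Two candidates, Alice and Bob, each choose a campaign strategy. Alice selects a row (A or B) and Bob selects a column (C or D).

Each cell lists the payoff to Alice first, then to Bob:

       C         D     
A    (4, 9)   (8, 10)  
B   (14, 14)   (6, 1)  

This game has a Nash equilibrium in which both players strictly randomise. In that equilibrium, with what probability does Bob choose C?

1/6

Let c be the probability that Bob plays C. In a completely mixed equilibrium, Alice must be indifferent between A and B.
Alice's expected payoff from A is 4c + 8(1−c); from B it is 14c + 6(1−c).
Setting these equal: −4c + 8 = 8c + 6, so c = 1/6.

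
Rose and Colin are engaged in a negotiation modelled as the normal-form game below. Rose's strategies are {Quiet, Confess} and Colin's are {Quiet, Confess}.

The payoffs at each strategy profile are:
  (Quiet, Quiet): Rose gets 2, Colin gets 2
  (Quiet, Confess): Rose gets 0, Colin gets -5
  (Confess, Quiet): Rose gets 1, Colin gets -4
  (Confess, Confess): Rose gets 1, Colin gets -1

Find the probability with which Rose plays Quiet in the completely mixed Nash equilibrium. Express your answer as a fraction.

Let x be the probability that Rose plays Quiet. In a completely mixed equilibrium, Colin must be indifferent between Quiet and Confess.
Colin's expected payoff from Quiet is 2x − 4(1−x); from Confess it is −5x − (1−x).
Setting these equal: 6x − 4 = −4x − 1, so x = 3/10.

3/10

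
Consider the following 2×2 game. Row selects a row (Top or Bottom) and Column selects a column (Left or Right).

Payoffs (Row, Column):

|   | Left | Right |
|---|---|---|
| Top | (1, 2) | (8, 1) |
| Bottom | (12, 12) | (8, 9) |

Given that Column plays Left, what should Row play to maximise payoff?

Bottom

Against Left, Row earns 1 from Top and 12 from Bottom.
So Bottom is the best response.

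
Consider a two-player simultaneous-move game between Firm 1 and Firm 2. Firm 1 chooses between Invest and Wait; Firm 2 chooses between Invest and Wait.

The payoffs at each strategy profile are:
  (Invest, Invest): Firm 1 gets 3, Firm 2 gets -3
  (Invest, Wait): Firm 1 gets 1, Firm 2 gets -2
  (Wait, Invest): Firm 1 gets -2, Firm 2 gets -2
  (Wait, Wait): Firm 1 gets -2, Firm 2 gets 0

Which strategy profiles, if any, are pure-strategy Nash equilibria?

(Invest, Wait)

(Invest, Invest): Firm 2 prefers Wait (-2 > -3) — not an equilibrium.
(Invest, Wait): Firm 1 gets 1 ≥ -2 from Wait, and Firm 2 gets -2 ≥ -3 from Invest — Nash equilibrium.
(Wait, Invest): Firm 1 prefers Invest (3 > -2); Firm 2 prefers Wait (0 > -2) — not an equilibrium.
(Wait, Wait): Firm 1 prefers Invest (1 > -2) — not an equilibrium.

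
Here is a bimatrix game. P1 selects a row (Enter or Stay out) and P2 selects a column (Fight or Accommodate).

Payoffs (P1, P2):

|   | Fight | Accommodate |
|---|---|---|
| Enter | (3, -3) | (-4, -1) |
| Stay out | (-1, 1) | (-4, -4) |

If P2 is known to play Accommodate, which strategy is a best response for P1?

either — both Enter and Stay out are best responses

Against Accommodate, P1 earns -4 from Enter and -4 from Stay out.
So either strategy is a best response.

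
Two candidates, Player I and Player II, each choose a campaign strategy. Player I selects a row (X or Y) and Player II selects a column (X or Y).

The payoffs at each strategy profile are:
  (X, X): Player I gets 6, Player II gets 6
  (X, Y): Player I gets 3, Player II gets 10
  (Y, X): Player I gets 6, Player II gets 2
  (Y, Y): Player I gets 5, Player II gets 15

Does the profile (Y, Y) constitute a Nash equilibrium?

At (Y, Y), Player I earns 5; switching to X would give 3, so Player I has no profitable deviation.
Player II earns 15; switching to X would give 2, so Player II has no profitable deviation.
Neither player can gain by a unilateral deviation, so this profile is a Nash equilibrium.

Yes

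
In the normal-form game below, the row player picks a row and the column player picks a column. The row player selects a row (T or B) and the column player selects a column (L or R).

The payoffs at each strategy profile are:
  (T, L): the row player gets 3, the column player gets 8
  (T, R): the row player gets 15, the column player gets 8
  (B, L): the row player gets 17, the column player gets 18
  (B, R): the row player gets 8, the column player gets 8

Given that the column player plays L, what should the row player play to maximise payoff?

Against L, the row player earns 3 from T and 17 from B.
So B is the best response.

B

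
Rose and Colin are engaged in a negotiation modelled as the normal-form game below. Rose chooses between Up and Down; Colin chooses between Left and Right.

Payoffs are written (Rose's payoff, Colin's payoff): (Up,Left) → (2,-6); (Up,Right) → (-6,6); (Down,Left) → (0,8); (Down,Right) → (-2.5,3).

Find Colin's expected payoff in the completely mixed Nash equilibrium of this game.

First find p, the probability Rose plays Up, from Colin's indifference between Left and Right: −6p + 8(1−p) = 6p + 3(1−p), giving p = 5/17.
Since Colin is indifferent in equilibrium, Colin's expected payoff equals the payoff from either column against (5/17, 12/17). Using Left: −6(5/17) + 8(12/17) = 66/17.

66/17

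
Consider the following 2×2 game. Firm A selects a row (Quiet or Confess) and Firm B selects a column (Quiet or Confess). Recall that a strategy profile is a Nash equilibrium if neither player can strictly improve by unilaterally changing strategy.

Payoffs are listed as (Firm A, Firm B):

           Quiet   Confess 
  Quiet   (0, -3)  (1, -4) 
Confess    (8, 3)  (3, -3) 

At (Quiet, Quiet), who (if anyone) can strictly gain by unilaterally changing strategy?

Firm A

Firm A at (Quiet, Quiet) earns 0; deviating to Confess yields 8 — a strict improvement.
Firm B earns -3; deviating to Confess yields -4 — not better.
Only Firm A has a strictly profitable deviation.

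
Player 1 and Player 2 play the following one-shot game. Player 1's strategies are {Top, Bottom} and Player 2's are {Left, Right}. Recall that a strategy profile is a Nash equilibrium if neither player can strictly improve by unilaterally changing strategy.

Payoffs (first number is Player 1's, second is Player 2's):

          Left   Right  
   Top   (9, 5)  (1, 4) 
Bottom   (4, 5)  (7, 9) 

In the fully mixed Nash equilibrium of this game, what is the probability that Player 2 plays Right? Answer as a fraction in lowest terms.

5/11

Let y be the probability that Player 2 plays Left. In a completely mixed equilibrium, Player 1 must be indifferent between Top and Bottom.
Player 1's expected payoff from Top is 9y + (1−y); from Bottom it is 4y + 7(1−y).
Setting these equal: 8y + 1 = −3y + 7, so y = 6/11.
Therefore Player 2 plays Right with probability 1 − 6/11 = 5/11.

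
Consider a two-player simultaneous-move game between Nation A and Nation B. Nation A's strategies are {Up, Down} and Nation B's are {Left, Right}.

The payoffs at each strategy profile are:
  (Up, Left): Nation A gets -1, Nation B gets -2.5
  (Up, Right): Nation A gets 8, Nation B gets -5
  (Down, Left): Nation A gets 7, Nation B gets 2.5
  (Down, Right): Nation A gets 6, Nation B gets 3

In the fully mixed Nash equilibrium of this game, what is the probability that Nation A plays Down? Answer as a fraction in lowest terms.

Let x be the probability that Nation A plays Up. In a completely mixed equilibrium, Nation B must be indifferent between Left and Right.
Nation B's expected payoff from Left is −2.5x + 2.5(1−x); from Right it is −5x + 3(1−x).
Setting these equal: −5x + 2.5 = −8x + 3, so x = 1/6.
Therefore Nation A plays Down with probability 1 − 1/6 = 5/6.

5/6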